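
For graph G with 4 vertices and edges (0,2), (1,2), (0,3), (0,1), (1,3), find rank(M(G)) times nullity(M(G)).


r(M) = |V| - c = 4 - 1 = 3.
nullity = |E| - r(M) = 5 - 3 = 2.
Product = 3 * 2 = 6.

6


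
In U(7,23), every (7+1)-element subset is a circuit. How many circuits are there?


In U(7,23), circuits are the (8)-element subsets.
Any set of 8 elements is dependent, and removing any one element gives
an independent set of size 7, so it is a minimal dependent set.
Number of circuits = C(23,8) = 490314.

490314


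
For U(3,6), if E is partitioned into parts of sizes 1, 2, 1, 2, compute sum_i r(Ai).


r(Ai) = min(|Ai|, 3) for each part.
Sum = min(1,3) + min(2,3) + min(1,3) + min(2,3)
    = 1 + 2 + 1 + 2
    = 6.

6


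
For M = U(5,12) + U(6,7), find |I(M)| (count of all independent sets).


For a direct sum, |I(M1+M2)| = |I(M1)| * |I(M2)|.
|I(U(5,12))| = sum C(12,k) for k=0..5 = 1586.
|I(U(6,7))| = sum C(7,k) for k=0..6 = 127.
Total = 1586 * 127 = 201422.

201422


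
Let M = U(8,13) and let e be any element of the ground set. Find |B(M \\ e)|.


Deleting e from U(8,13) gives U(8,12) since n > r.
Bases of U(8,12) = C(12,8) = 12! / (8! * 4!) = 495.

495


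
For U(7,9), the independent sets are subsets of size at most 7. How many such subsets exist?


Independent sets of U(7,9) are all subsets of size <= 7.
Count = C(9,0) + C(9,1) + C(9,2) + C(9,3) + C(9,4) + C(9,5) + C(9,6) + C(9,7)
     = 1 + 9 + 36 + 84 + 126 + 126 + 84 + 36
     = 502.

502


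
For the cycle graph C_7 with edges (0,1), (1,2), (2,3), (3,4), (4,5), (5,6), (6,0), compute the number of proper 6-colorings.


P(C_7, k) = (k-1)^7 + (-1)^7*(k-1).
P(6) = (5)^7 - 5
= 78125 - 5 = 78120.

78120


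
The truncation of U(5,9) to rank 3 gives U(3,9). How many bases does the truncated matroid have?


Truncating U(5,9) to rank 3 gives U(3,9).
Bases of U(3,9) are all 3-element subsets of 9 elements.
Number of bases = C(9,3) = 9! / (3! * 6!) = 84.

84


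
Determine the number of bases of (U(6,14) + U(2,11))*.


(M1+M2)* = M1* + M2*.
M1* = U(8,14), bases: C(14,8) = 3003.
M2* = U(9,11), bases: C(11,9) = 55.
|B(M*)| = 3003 * 55 = 165165.

165165


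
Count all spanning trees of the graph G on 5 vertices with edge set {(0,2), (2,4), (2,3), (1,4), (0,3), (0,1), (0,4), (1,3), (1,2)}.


By Kirchhoff's matrix tree theorem, the number of spanning trees equals
the determinant of any cofactor of the Laplacian matrix L.
G has 5 vertices and 9 edges.
Computing the (4 x 4) cofactor determinant gives 75.

75


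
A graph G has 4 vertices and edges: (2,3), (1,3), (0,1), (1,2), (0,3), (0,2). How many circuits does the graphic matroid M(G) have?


A circuit in a graphic matroid = edge set of a simple cycle.
G has 4 vertices and 6 edges.
Enumerating all minimal edge subsets forming cycles...
Total circuits found: 7.

7


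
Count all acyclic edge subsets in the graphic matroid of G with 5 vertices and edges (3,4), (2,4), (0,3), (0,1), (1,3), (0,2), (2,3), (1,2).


An independent set in a graphic matroid is an acyclic edge subset.
G has 5 vertices and 8 edges.
Enumerate all 2^8 = 256 subsets, checking for acyclicity.
Total independent sets = 128.

128


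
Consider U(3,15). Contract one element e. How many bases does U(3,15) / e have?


Contracting e from U(3,15) gives U(2,14).
Bases of U(2,14) = C(14,2) = (14 * 13) / (1 * 2) = 91.

91


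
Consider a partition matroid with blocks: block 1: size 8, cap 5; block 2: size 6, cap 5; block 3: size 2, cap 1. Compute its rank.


Rank of a partition matroid = sum of min(|Si|, ci) for each block.
= min(8,5) + min(6,5) + min(2,1)
= 5 + 5 + 1
= 11.

11


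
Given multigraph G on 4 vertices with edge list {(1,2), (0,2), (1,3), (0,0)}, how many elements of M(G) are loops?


In a graphic matroid, a loop is a self-loop edge (u,u) with rank 0.
Examining all 4 edges for self-loops...
Self-loops found: (0,0)
Number of loops = 1.

1


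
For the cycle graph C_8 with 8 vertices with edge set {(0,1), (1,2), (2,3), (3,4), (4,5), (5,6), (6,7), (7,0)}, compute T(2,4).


T(C_8; x,y) = x + x^2 + ... + x^(7) + y.
T(2,4) = 2^1 + 2^2 + 2^3 + 2^4 + 2^5 + 2^6 + 2^7 + 4
= 2 + 4 + 8 + 16 + 32 + 64 + 128 + 4
= 258.

258


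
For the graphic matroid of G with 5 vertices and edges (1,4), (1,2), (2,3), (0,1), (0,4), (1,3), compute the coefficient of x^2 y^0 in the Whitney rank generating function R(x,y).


R(x,y) = sum over A in 2^E of x^(r(E)-r(A)) * y^(|A|-r(A)).
G has 5 vertices, 6 edges. r(E) = 4.
Enumerate all 2^6 = 64 subsets.
Count subsets with r(E)-r(A)=2 and |A|-r(A)=0: 15.

15


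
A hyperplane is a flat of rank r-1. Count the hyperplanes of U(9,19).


Hyperplanes of U(9,19) are flats of rank 8.
In a uniform matroid, these are exactly the (8)-element subsets.
Count = C(19,8) = 19! / (8! * 11!) = 75582.

75582


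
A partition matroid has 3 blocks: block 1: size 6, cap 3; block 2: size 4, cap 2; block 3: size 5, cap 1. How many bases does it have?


A basis picks exactly ci elements from block i.
Number of bases = product of C(|Si|, ci).
= C(6,3) * C(4,2) * C(5,1)
= 20 * 6 * 5
= 600.

600


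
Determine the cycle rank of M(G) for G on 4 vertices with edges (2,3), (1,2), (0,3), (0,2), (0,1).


Cycle rank (nullity) = |E| - r(M) = |E| - (|V| - c).
|E| = 5, |V| = 4, c = 1.
Nullity = 5 - (4 - 1) = 5 - 3 = 2.

2


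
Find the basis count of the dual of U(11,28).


The dual of U(r,n) is U(n-r, n) = U(17,28).
Bases of U(17,28) are all (17)-element subsets.
|B(M*)| = (28 choose 17) = 21474180.

21474180


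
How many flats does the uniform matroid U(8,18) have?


Flats of U(8,18): every subset of size < 8 is a flat, plus E itself.
Count = (18 choose 0) + (18 choose 1) + (18 choose 2) + (18 choose 3) + (18 choose 4) + (18 choose 5) + (18 choose 6) + (18 choose 7) + 1
     = 1 + 18 + 153 + 816 + 3060 + 8568 + 18564 + 31824 + 1
     = 63005.

63005


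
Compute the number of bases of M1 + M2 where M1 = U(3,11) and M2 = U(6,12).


Bases of a direct sum M1 + M2: |B| = |B(M1)| * |B(M2)|.
|B(U(3,11))| = C(11,3) = 165.
|B(U(6,12))| = C(12,6) = 924.
Total bases = 165 * 924 = 152460.

152460


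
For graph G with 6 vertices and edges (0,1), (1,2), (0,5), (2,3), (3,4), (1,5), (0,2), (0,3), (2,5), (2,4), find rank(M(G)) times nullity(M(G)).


r(M) = |V| - c = 6 - 1 = 5.
nullity = |E| - r(M) = 10 - 5 = 5.
Product = 5 * 5 = 25.

25


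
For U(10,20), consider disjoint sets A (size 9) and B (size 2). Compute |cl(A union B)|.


|A union B| = 9 + 2 = 11 (disjoint).
In U(10,20), cl(S) = S if |S| < 10, else cl(S) = E.
Since 11 >= 10, cl(A union B) = E.
|cl(A union B)| = 20.

20


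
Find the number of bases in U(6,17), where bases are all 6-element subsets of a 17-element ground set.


Bases of U(6,17) are all 6-element subsets of the 17-element ground set.
Number of bases = C(17,6).
(17 choose 6) = 12376.

12376


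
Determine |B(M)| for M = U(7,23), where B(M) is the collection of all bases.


Bases of U(7,23) are all 7-element subsets of the 23-element ground set.
Number of bases = C(23,7).
(23 choose 7) = 245157.

245157


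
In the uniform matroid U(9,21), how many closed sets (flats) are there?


Flats of U(9,21): every subset of size < 9 is a flat, plus E itself.
Count = C(21,0) + C(21,1) + C(21,2) + C(21,3) + C(21,4) + C(21,5) + C(21,6) + C(21,7) + C(21,8) + 1
     = 1 + 21 + 210 + 1330 + 5985 + 20349 + 54264 + 116280 + 203490 + 1
     = 401931.

401931


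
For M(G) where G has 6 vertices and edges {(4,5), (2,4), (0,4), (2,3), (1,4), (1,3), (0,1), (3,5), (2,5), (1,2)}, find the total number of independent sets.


An independent set in a graphic matroid is an acyclic edge subset.
G has 6 vertices and 10 edges.
Enumerate all 2^10 = 1024 subsets, checking for acyclicity.
Total independent sets = 454.

454


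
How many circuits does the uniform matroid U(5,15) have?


In U(5,15), circuits are the (6)-element subsets.
Any set of 6 elements is dependent, and removing any one element gives
an independent set of size 5, so it is a minimal dependent set.
Number of circuits = C(15,6) = 15! / (6! * 9!) = 5005.

5005


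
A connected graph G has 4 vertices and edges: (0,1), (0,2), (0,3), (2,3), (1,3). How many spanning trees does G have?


By Kirchhoff's matrix tree theorem, the number of spanning trees equals
the determinant of any cofactor of the Laplacian matrix L.
G has 4 vertices and 5 edges.
Computing the (3 x 3) cofactor determinant gives 8.

8


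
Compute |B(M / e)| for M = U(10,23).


Contracting e from U(10,23) gives U(9,22).
Bases of U(9,22) = (22 choose 9) = 497420.

497420


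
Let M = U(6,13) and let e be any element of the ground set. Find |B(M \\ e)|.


Deleting e from U(6,13) gives U(6,12) since n > r.
Bases of U(6,12) = C(12,6) = 924.

924


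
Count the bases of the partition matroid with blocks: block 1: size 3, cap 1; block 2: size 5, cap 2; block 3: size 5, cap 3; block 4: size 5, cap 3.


A basis picks exactly ci elements from block i.
Number of bases = product of C(|Si|, ci).
= C(3,1) * C(5,2) * C(5,3) * C(5,3)
= 3 * 10 * 10 * 10
= 3000.

3000


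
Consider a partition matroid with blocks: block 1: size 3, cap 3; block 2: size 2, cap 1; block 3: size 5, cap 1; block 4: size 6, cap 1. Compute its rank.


Rank of a partition matroid = sum of min(|Si|, ci) for each block.
= min(3,3) + min(2,1) + min(5,1) + min(6,1)
= 3 + 1 + 1 + 1
= 6.

6


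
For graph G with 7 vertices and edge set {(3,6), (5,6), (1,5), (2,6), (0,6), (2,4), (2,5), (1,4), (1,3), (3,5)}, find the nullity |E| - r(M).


Cycle rank (nullity) = |E| - r(M) = |E| - (|V| - c).
|E| = 10, |V| = 7, c = 1.
Nullity = 10 - (7 - 1) = 10 - 6 = 4.

4


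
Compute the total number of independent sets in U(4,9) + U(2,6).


For a direct sum, |I(M1+M2)| = |I(M1)| * |I(M2)|.
|I(U(4,9))| = sum C(9,k) for k=0..4 = 256.
|I(U(2,6))| = sum C(6,k) for k=0..2 = 22.
Total = 256 * 22 = 5632.

5632


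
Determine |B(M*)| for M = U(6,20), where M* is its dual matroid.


The dual of U(r,n) is U(n-r, n) = U(14,20).
Bases of U(14,20) are all (14)-element subsets.
|B(M*)| = C(20,14) = 38760.

38760


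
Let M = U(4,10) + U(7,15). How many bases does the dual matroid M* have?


(M1+M2)* = M1* + M2*.
M1* = U(6,10), bases: C(10,6) = 210.
M2* = U(8,15), bases: C(15,8) = 6435.
|B(M*)| = 210 * 6435 = 1351350.

1351350


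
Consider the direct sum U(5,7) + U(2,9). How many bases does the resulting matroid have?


Bases of a direct sum M1 + M2: |B| = |B(M1)| * |B(M2)|.
|B(U(5,7))| = C(7,5) = 21.
|B(U(2,9))| = C(9,2) = 36.
Total bases = 21 * 36 = 756.

756


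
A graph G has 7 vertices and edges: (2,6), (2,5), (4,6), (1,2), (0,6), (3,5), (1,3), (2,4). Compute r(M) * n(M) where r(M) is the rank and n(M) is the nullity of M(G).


r(M) = |V| - c = 7 - 1 = 6.
nullity = |E| - r(M) = 8 - 6 = 2.
Product = 6 * 2 = 12.

12


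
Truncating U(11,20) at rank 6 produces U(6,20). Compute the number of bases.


Truncating U(11,20) to rank 6 gives U(6,20).
Bases of U(6,20) are all 6-element subsets of 20 elements.
Number of bases = (20 choose 6) = 38760.

38760


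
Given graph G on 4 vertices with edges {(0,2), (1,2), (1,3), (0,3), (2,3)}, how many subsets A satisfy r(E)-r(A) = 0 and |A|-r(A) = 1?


R(x,y) = sum over A in 2^E of x^(r(E)-r(A)) * y^(|A|-r(A)).
G has 4 vertices, 5 edges. r(E) = 3.
Enumerate all 2^5 = 32 subsets.
Count subsets with r(E)-r(A)=0 and |A|-r(A)=1: 5.

5


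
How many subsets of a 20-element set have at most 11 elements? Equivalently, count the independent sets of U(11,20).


Independent sets of U(11,20) are all subsets of size <= 11.
Count = (20 choose 0) + (20 choose 1) + (20 choose 2) + (20 choose 3) + (20 choose 4) + (20 choose 5) + (20 choose 6) + (20 choose 7) + (20 choose 8) + (20 choose 9) + (20 choose 10) + (20 choose 11)
     = 1 + 20 + 190 + 1140 + 4845 + 15504 + 38760 + 77520 + 125970 + 167960 + 184756 + 167960
     = 784626.

784626


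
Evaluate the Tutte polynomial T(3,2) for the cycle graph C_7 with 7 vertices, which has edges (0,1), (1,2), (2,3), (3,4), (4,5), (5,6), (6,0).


T(C_7; x,y) = x + x^2 + ... + x^(6) + y.
T(3,2) = 3^1 + 3^2 + 3^3 + 3^4 + 3^5 + 3^6 + 2
= 3 + 9 + 27 + 81 + 243 + 729 + 2
= 1094.

1094


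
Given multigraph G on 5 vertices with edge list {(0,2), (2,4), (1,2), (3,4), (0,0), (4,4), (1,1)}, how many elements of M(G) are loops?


In a graphic matroid, a loop is a self-loop edge (u,u) with rank 0.
Examining all 7 edges for self-loops...
Self-loops found: (0,0), (4,4), (1,1)
Number of loops = 3.

3


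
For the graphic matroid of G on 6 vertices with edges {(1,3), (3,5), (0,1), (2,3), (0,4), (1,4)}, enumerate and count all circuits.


A circuit in a graphic matroid = edge set of a simple cycle.
G has 6 vertices and 6 edges.
Enumerating all minimal edge subsets forming cycles...
Total circuits found: 1.

1


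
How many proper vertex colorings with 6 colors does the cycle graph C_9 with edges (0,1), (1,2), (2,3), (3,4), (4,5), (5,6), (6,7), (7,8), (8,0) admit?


P(C_9, k) = (k-1)^9 + (-1)^9*(k-1).
P(6) = (5)^9 - 5
= 1953125 - 5 = 1953120.

1953120


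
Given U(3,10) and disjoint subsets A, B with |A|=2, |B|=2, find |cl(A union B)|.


|A union B| = 2 + 2 = 4 (disjoint).
In U(3,10), cl(S) = S if |S| < 3, else cl(S) = E.
Since 4 >= 3, cl(A union B) = E.
|cl(A union B)| = 10.

10


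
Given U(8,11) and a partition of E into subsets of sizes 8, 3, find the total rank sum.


r(Ai) = min(|Ai|, 8) for each part.
Sum = min(8,8) + min(3,8)
    = 8 + 3
    = 11.

11


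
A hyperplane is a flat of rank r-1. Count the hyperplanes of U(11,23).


Hyperplanes of U(11,23) are flats of rank 10.
In a uniform matroid, these are exactly the (10)-element subsets.
Count = C(23,10) = 1144066.

1144066


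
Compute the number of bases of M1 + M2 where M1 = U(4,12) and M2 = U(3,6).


Bases of a direct sum M1 + M2: |B| = |B(M1)| * |B(M2)|.
|B(U(4,12))| = C(12,4) = 495.
|B(U(3,6))| = C(6,3) = 20.
Total bases = 495 * 20 = 9900.

9900


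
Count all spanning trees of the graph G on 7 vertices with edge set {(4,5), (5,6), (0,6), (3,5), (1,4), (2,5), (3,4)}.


By Kirchhoff's matrix tree theorem, the number of spanning trees equals
the determinant of any cofactor of the Laplacian matrix L.
G has 7 vertices and 7 edges.
Computing the (6 x 6) cofactor determinant gives 3.

3


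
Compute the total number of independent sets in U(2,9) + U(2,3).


For a direct sum, |I(M1+M2)| = |I(M1)| * |I(M2)|.
|I(U(2,9))| = sum C(9,k) for k=0..2 = 46.
|I(U(2,3))| = sum C(3,k) for k=0..2 = 7.
Total = 46 * 7 = 322.

322


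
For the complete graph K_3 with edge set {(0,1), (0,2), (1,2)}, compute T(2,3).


T(K_3; x,y) = x^2 + x + y.
T(2,3) = 4 + 2 + 3 = 9.

9


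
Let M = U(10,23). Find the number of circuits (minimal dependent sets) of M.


In U(10,23), circuits are the (11)-element subsets.
Any set of 11 elements is dependent, and removing any one element gives
an independent set of size 10, so it is a minimal dependent set.
Number of circuits = C(23,11) = 1352078.

1352078


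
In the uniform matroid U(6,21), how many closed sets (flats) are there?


Flats of U(6,21): every subset of size < 6 is a flat, plus E itself.
Count = (21 choose 0) + (21 choose 1) + (21 choose 2) + (21 choose 3) + (21 choose 4) + (21 choose 5) + 1
     = 1 + 21 + 210 + 1330 + 5985 + 20349 + 1
     = 27897.

27897


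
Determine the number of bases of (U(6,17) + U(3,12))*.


(M1+M2)* = M1* + M2*.
M1* = U(11,17), bases: C(17,11) = 12376.
M2* = U(9,12), bases: C(12,9) = 220.
|B(M*)| = 12376 * 220 = 2722720.

2722720


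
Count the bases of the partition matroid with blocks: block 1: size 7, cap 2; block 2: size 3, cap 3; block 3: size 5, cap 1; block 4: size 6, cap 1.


A basis picks exactly ci elements from block i.
Number of bases = product of C(|Si|, ci).
= C(7,2) * C(3,3) * C(5,1) * C(6,1)
= 21 * 1 * 5 * 6
= 630.

630


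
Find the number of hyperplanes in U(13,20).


Hyperplanes of U(13,20) are flats of rank 12.
In a uniform matroid, these are exactly the (12)-element subsets.
Count = C(20,12) = 20! / (12! * 8!) = 125970.

125970


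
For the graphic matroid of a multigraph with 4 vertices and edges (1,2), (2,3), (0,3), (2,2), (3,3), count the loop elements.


In a graphic matroid, a loop is a self-loop edge (u,u) with rank 0.
Examining all 5 edges for self-loops...
Self-loops found: (2,2), (3,3)
Number of loops = 2.

2


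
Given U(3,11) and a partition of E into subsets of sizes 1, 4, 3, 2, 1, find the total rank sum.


r(Ai) = min(|Ai|, 3) for each part.
Sum = min(1,3) + min(4,3) + min(3,3) + min(2,3) + min(1,3)
    = 1 + 3 + 3 + 2 + 1
    = 10.

10


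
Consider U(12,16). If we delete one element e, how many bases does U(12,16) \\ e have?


Deleting e from U(12,16) gives U(12,15) since n > r.
Bases of U(12,15) = C(15,12) = 455.

455


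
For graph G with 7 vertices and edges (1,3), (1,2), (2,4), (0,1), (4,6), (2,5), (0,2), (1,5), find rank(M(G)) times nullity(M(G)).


r(M) = |V| - c = 7 - 1 = 6.
nullity = |E| - r(M) = 8 - 6 = 2.
Product = 6 * 2 = 12.

12


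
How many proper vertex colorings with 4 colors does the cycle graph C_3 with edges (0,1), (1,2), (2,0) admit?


P(C_3, k) = (k-1)^3 + (-1)^3*(k-1).
P(4) = (3)^3 - 3
= 27 - 3 = 24.

24


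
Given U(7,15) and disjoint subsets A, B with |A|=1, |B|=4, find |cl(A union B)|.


|A union B| = 1 + 4 = 5 (disjoint).
In U(7,15), cl(S) = S if |S| < 7, else cl(S) = E.
Since 5 < 7, cl(A union B) = A union B.
|cl(A union B)| = 5.

5


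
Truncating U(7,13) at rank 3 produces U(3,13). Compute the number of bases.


Truncating U(7,13) to rank 3 gives U(3,13).
Bases of U(3,13) are all 3-element subsets of 13 elements.
Number of bases = C(13,3) = (13 * 12 * 11) / (1 * 2 * 3) = 286.

286


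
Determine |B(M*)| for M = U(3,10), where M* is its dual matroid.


The dual of U(r,n) is U(n-r, n) = U(7,10).
Bases of U(7,10) are all (7)-element subsets.
|B(M*)| = C(10,7) = 120.

120


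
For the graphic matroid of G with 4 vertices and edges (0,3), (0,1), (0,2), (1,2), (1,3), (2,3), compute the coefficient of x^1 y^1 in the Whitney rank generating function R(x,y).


R(x,y) = sum over A in 2^E of x^(r(E)-r(A)) * y^(|A|-r(A)).
G has 4 vertices, 6 edges. r(E) = 3.
Enumerate all 2^6 = 64 subsets.
Count subsets with r(E)-r(A)=1 and |A|-r(A)=1: 4.

4


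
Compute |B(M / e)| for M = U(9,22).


Contracting e from U(9,22) gives U(8,21).
Bases of U(8,21) = C(21,8) = 21! / (8! * 13!) = 203490.

203490


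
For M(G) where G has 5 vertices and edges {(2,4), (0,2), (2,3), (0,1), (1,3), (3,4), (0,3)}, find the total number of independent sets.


An independent set in a graphic matroid is an acyclic edge subset.
G has 5 vertices and 7 edges.
Enumerate all 2^7 = 128 subsets, checking for acyclicity.
Total independent sets = 82.

82


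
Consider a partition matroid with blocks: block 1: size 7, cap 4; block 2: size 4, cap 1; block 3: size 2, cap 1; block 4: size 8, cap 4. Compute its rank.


Rank of a partition matroid = sum of min(|Si|, ci) for each block.
= min(7,4) + min(4,1) + min(2,1) + min(8,4)
= 4 + 1 + 1 + 4
= 10.

10


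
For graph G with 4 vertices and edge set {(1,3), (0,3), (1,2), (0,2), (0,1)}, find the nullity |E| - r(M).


Cycle rank (nullity) = |E| - r(M) = |E| - (|V| - c).
|E| = 5, |V| = 4, c = 1.
Nullity = 5 - (4 - 1) = 5 - 3 = 2.

2


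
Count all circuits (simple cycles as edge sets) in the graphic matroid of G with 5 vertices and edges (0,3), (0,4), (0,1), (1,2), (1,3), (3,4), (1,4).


A circuit in a graphic matroid = edge set of a simple cycle.
G has 5 vertices and 7 edges.
Enumerating all minimal edge subsets forming cycles...
Total circuits found: 7.

7


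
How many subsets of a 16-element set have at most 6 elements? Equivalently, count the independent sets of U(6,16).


Independent sets of U(6,16) are all subsets of size <= 6.
Count = C(16,0) + C(16,1) + C(16,2) + C(16,3) + C(16,4) + C(16,5) + C(16,6)
     = 1 + 16 + 120 + 560 + 1820 + 4368 + 8008
     = 14893.

14893


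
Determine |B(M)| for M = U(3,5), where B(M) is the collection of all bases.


Bases of U(3,5) are all 3-element subsets of the 5-element ground set.
Number of bases = C(5,3).
C(5,3) = 5! / (3! * 2!) = 10.

10


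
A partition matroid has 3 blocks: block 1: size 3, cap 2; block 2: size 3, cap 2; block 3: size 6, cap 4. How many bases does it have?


A basis picks exactly ci elements from block i.
Number of bases = product of C(|Si|, ci).
= C(3,2) * C(3,2) * C(6,4)
= 3 * 3 * 15
= 135.

135


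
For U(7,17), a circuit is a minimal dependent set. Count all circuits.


In U(7,17), circuits are the (8)-element subsets.
Any set of 8 elements is dependent, and removing any one element gives
an independent set of size 7, so it is a minimal dependent set.
Number of circuits = C(17,8) = 17! / (8! * 9!) = 24310.

24310


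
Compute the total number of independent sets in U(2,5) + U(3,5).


For a direct sum, |I(M1+M2)| = |I(M1)| * |I(M2)|.
|I(U(2,5))| = sum C(5,k) for k=0..2 = 16.
|I(U(3,5))| = sum C(5,k) for k=0..3 = 26.
Total = 16 * 26 = 416.

416


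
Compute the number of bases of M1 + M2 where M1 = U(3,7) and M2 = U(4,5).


Bases of a direct sum M1 + M2: |B| = |B(M1)| * |B(M2)|.
|B(U(3,7))| = C(7,3) = 35.
|B(U(4,5))| = C(5,4) = 5.
Total bases = 35 * 5 = 175.

175


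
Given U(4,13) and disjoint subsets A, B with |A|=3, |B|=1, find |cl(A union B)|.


|A union B| = 3 + 1 = 4 (disjoint).
In U(4,13), cl(S) = S if |S| < 4, else cl(S) = E.
Since 4 >= 4, cl(A union B) = E.
|cl(A union B)| = 13.

13


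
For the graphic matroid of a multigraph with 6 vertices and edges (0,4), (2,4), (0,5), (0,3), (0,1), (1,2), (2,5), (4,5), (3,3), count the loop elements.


In a graphic matroid, a loop is a self-loop edge (u,u) with rank 0.
Examining all 9 edges for self-loops...
Self-loops found: (3,3)
Number of loops = 1.

1


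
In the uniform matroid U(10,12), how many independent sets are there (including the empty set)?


Independent sets of U(10,12) are all subsets of size <= 10.
Count = (12 choose 0) + (12 choose 1) + (12 choose 2) + (12 choose 3) + (12 choose 4) + (12 choose 5) + (12 choose 6) + (12 choose 7) + (12 choose 8) + (12 choose 9) + (12 choose 10)
     = 1 + 12 + 66 + 220 + 495 + 792 + 924 + 792 + 495 + 220 + 66
     = 4083.

4083


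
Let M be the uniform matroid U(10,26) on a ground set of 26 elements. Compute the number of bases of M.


Bases of U(10,26) are all 10-element subsets of the 26-element ground set.
Number of bases = C(26,10).
(26 choose 10) = 5311735.

5311735


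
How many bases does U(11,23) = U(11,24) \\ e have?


Deleting e from U(11,24) gives U(11,23) since n > r.
Bases of U(11,23) = (23 choose 11) = 1352078.

1352078


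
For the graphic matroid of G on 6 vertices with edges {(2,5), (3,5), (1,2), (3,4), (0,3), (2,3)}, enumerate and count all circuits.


A circuit in a graphic matroid = edge set of a simple cycle.
G has 6 vertices and 6 edges.
Enumerating all minimal edge subsets forming cycles...
Total circuits found: 1.

1


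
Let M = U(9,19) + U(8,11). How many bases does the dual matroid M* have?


(M1+M2)* = M1* + M2*.
M1* = U(10,19), bases: C(19,10) = 92378.
M2* = U(3,11), bases: C(11,3) = 165.
|B(M*)| = 92378 * 165 = 15242370.

15242370


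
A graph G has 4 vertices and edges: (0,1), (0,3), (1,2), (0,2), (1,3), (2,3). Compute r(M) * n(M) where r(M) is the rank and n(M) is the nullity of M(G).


r(M) = |V| - c = 4 - 1 = 3.
nullity = |E| - r(M) = 6 - 3 = 3.
Product = 3 * 3 = 9.

9


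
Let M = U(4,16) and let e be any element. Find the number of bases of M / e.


Contracting e from U(4,16) gives U(3,15).
Bases of U(3,15) = (15 choose 3) = 455.

455


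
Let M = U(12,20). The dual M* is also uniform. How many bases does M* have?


The dual of U(r,n) is U(n-r, n) = U(8,20).
Bases of U(8,20) are all (8)-element subsets.
|B(M*)| = C(20,8) = 125970.

125970


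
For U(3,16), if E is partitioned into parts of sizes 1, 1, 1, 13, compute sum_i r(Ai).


r(Ai) = min(|Ai|, 3) for each part.
Sum = min(1,3) + min(1,3) + min(1,3) + min(13,3)
    = 1 + 1 + 1 + 3
    = 6.

6


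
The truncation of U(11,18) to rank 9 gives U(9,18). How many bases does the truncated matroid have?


Truncating U(11,18) to rank 9 gives U(9,18).
Bases of U(9,18) are all 9-element subsets of 18 elements.
Number of bases = C(18,9) = 48620.

48620


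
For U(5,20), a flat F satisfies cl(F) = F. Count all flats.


Flats of U(5,20): every subset of size < 5 is a flat, plus E itself.
Count = C(20,0) + C(20,1) + C(20,2) + C(20,3) + C(20,4) + 1
     = 1 + 20 + 190 + 1140 + 4845 + 1
     = 6197.

6197


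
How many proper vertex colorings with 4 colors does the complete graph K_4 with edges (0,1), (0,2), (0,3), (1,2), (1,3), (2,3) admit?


P(K_4, k) = k(k-1)(k-2)...(k-3).
P(4) = (4) * (3) * (2) * (1) = 24.

24


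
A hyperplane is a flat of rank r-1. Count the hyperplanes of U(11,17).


Hyperplanes of U(11,17) are flats of rank 10.
In a uniform matroid, these are exactly the (10)-element subsets.
Count = C(17,10) = 17! / (10! * 7!) = 19448.

19448


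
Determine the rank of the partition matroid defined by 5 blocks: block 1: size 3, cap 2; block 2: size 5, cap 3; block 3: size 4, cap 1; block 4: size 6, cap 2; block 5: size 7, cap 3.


Rank of a partition matroid = sum of min(|Si|, ci) for each block.
= min(3,2) + min(5,3) + min(4,1) + min(6,2) + min(7,3)
= 2 + 3 + 1 + 2 + 3
= 11.

11


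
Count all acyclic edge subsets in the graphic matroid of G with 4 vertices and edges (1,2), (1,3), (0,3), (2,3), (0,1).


An independent set in a graphic matroid is an acyclic edge subset.
G has 4 vertices and 5 edges.
Enumerate all 2^5 = 32 subsets, checking for acyclicity.
Total independent sets = 24.

24


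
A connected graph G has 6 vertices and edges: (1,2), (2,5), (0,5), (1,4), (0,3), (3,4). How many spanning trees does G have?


By Kirchhoff's matrix tree theorem, the number of spanning trees equals
the determinant of any cofactor of the Laplacian matrix L.
G has 6 vertices and 6 edges.
Computing the (5 x 5) cofactor determinant gives 6.

6


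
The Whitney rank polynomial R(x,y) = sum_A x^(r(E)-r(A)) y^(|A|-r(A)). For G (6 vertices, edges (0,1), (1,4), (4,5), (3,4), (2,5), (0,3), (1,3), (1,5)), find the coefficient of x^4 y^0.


R(x,y) = sum over A in 2^E of x^(r(E)-r(A)) * y^(|A|-r(A)).
G has 6 vertices, 8 edges. r(E) = 5.
Enumerate all 2^8 = 256 subsets.
Count subsets with r(E)-r(A)=4 and |A|-r(A)=0: 8.

8


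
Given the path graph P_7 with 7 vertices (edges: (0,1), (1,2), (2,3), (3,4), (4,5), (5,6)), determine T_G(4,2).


A path on 7 vertices is a tree with 6 edges.
T(x,y) = x^(6) for any tree.
T(4,2) = 4^6 = 4096.

4096


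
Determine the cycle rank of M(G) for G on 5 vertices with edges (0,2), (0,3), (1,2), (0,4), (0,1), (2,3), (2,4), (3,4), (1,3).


Cycle rank (nullity) = |E| - r(M) = |E| - (|V| - c).
|E| = 9, |V| = 5, c = 1.
Nullity = 9 - (5 - 1) = 9 - 4 = 5.

5


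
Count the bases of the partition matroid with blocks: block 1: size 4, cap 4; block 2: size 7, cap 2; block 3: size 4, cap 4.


A basis picks exactly ci elements from block i.
Number of bases = product of C(|Si|, ci).
= C(4,4) * C(7,2) * C(4,4)
= 1 * 21 * 1
= 21.

21


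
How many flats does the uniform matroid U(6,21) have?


Flats of U(6,21): every subset of size < 6 is a flat, plus E itself.
Count = C(21,0) + C(21,1) + C(21,2) + C(21,3) + C(21,4) + C(21,5) + 1
     = 1 + 21 + 210 + 1330 + 5985 + 20349 + 1
     = 27897.

27897


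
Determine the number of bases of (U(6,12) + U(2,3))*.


(M1+M2)* = M1* + M2*.
M1* = U(6,12), bases: C(12,6) = 924.
M2* = U(1,3), bases: C(3,1) = 3.
|B(M*)| = 924 * 3 = 2772.

2772


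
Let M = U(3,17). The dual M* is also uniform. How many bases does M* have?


The dual of U(r,n) is U(n-r, n) = U(14,17).
Bases of U(14,17) are all (14)-element subsets.
|B(M*)| = C(17,14) = 680.

680


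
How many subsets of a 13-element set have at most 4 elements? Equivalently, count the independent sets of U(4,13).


Independent sets of U(4,13) are all subsets of size <= 4.
Count = C(13,0) + C(13,1) + C(13,2) + C(13,3) + C(13,4)
     = 1 + 13 + 78 + 286 + 715
     = 1093.

1093


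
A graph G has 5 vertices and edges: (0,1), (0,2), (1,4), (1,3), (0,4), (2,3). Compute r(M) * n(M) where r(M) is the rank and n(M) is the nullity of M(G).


r(M) = |V| - c = 5 - 1 = 4.
nullity = |E| - r(M) = 6 - 4 = 2.
Product = 4 * 2 = 8.

8


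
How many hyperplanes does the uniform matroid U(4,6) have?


Hyperplanes of U(4,6) are flats of rank 3.
In a uniform matroid, these are exactly the (3)-element subsets.
Count = C(6,3) = (6 * 5 * 4) / (1 * 2 * 3) = 20.

20


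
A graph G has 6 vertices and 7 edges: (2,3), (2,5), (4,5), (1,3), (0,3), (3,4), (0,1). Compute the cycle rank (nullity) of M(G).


Cycle rank (nullity) = |E| - r(M) = |E| - (|V| - c).
|E| = 7, |V| = 6, c = 1.
Nullity = 7 - (6 - 1) = 7 - 5 = 2.

2


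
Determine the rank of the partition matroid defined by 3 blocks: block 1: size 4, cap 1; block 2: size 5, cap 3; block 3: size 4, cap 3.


Rank of a partition matroid = sum of min(|Si|, ci) for each block.
= min(4,1) + min(5,3) + min(4,3)
= 1 + 3 + 3
= 7.

7


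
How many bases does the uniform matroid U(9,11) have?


Bases of U(9,11) are all 9-element subsets of the 11-element ground set.
Number of bases = C(11,9).
C(11,9) = 11! / (9! * 2!) = 55.

55


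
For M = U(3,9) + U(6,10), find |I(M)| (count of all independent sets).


For a direct sum, |I(M1+M2)| = |I(M1)| * |I(M2)|.
|I(U(3,9))| = sum C(9,k) for k=0..3 = 130.
|I(U(6,10))| = sum C(10,k) for k=0..6 = 848.
Total = 130 * 848 = 110240.

110240


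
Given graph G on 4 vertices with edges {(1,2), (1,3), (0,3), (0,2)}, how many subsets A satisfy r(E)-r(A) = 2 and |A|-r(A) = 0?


R(x,y) = sum over A in 2^E of x^(r(E)-r(A)) * y^(|A|-r(A)).
G has 4 vertices, 4 edges. r(E) = 3.
Enumerate all 2^4 = 16 subsets.
Count subsets with r(E)-r(A)=2 and |A|-r(A)=0: 4.

4


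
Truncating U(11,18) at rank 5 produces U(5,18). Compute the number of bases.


Truncating U(11,18) to rank 5 gives U(5,18).
Bases of U(5,18) are all 5-element subsets of 18 elements.
Number of bases = (18 choose 5) = 8568.

8568


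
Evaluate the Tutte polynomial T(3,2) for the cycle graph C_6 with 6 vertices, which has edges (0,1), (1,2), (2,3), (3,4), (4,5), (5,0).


T(C_6; x,y) = x + x^2 + ... + x^(5) + y.
T(3,2) = 3^1 + 3^2 + 3^3 + 3^4 + 3^5 + 2
= 3 + 9 + 27 + 81 + 243 + 2
= 365.

365


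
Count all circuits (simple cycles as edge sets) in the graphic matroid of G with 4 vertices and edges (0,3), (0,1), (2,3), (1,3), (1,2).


A circuit in a graphic matroid = edge set of a simple cycle.
G has 4 vertices and 5 edges.
Enumerating all minimal edge subsets forming cycles...
Total circuits found: 3.

3


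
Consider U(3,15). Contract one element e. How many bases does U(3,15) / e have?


Contracting e from U(3,15) gives U(2,14).
Bases of U(2,14) = C(14,2) = (14 * 13) / (1 * 2) = 91.

91


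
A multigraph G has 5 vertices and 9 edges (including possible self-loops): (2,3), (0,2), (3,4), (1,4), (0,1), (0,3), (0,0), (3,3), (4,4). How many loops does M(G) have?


In a graphic matroid, a loop is a self-loop edge (u,u) with rank 0.
Examining all 9 edges for self-loops...
Self-loops found: (0,0), (3,3), (4,4)
Number of loops = 3.

3


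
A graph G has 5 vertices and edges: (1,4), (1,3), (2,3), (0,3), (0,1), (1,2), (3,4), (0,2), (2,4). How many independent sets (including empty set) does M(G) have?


An independent set in a graphic matroid is an acyclic edge subset.
G has 5 vertices and 9 edges.
Enumerate all 2^9 = 512 subsets, checking for acyclicity.
Total independent sets = 198.

198


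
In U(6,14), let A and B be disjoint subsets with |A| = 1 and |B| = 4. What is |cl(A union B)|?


|A union B| = 1 + 4 = 5 (disjoint).
In U(6,14), cl(S) = S if |S| < 6, else cl(S) = E.
Since 5 < 6, cl(A union B) = A union B.
|cl(A union B)| = 5.

5


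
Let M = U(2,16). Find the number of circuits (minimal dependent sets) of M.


In U(2,16), circuits are the (3)-element subsets.
Any set of 3 elements is dependent, and removing any one element gives
an independent set of size 2, so it is a minimal dependent set.
Number of circuits = (16 choose 3) = 560.

560


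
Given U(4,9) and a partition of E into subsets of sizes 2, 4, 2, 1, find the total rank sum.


r(Ai) = min(|Ai|, 4) for each part.
Sum = min(2,4) + min(4,4) + min(2,4) + min(1,4)
    = 2 + 4 + 2 + 1
    = 9.

9


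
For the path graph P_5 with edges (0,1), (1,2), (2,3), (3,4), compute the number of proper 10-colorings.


P(P_5, k) = k * (k-1)^(4).
P(10) = 10 * 9^4 = 10 * 6561 = 65610.

65610


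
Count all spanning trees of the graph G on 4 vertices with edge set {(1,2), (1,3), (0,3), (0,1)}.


By Kirchhoff's matrix tree theorem, the number of spanning trees equals
the determinant of any cofactor of the Laplacian matrix L.
G has 4 vertices and 4 edges.
Computing the (3 x 3) cofactor determinant gives 3.

3


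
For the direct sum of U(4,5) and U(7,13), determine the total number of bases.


Bases of a direct sum M1 + M2: |B| = |B(M1)| * |B(M2)|.
|B(U(4,5))| = C(5,4) = 5.
|B(U(7,13))| = C(13,7) = 1716.
Total bases = 5 * 1716 = 8580.

8580


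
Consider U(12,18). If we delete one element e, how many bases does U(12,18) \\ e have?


Deleting e from U(12,18) gives U(12,17) since n > r.
Bases of U(12,17) = C(17,12) = 17! / (12! * 5!) = 6188.

6188


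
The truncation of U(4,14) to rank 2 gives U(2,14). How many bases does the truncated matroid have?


Truncating U(4,14) to rank 2 gives U(2,14).
Bases of U(2,14) are all 2-element subsets of 14 elements.
Number of bases = C(14,2) = (14 * 13) / (1 * 2) = 91.

91


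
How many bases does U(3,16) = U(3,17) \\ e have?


Deleting e from U(3,17) gives U(3,16) since n > r.
Bases of U(3,16) = C(16,3) = 16! / (3! * 13!) = 560.

560


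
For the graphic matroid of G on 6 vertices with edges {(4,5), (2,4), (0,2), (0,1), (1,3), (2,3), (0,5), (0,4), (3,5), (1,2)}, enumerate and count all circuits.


A circuit in a graphic matroid = edge set of a simple cycle.
G has 6 vertices and 10 edges.
Enumerating all minimal edge subsets forming cycles...
Total circuits found: 23.

23


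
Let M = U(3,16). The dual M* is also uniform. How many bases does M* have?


The dual of U(r,n) is U(n-r, n) = U(13,16).
Bases of U(13,16) are all (13)-element subsets.
|B(M*)| = (16 choose 13) = 560.

560


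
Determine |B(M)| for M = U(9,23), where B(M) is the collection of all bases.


Bases of U(9,23) are all 9-element subsets of the 23-element ground set.
Number of bases = C(23,9).
(23 choose 9) = 817190.

817190


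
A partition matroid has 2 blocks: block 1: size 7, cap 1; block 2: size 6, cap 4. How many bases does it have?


A basis picks exactly ci elements from block i.
Number of bases = product of C(|Si|, ci).
= C(7,1) * C(6,4)
= 7 * 15
= 105.

105


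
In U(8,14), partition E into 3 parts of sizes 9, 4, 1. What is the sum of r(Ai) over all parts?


r(Ai) = min(|Ai|, 8) for each part.
Sum = min(9,8) + min(4,8) + min(1,8)
    = 8 + 4 + 1
    = 13.

13


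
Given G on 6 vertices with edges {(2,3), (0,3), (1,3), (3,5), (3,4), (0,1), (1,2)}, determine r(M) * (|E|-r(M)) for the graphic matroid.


r(M) = |V| - c = 6 - 1 = 5.
nullity = |E| - r(M) = 7 - 5 = 2.
Product = 5 * 2 = 10.

10


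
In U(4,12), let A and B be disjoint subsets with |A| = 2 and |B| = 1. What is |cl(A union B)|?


|A union B| = 2 + 1 = 3 (disjoint).
In U(4,12), cl(S) = S if |S| < 4, else cl(S) = E.
Since 3 < 4, cl(A union B) = A union B.
|cl(A union B)| = 3.

3


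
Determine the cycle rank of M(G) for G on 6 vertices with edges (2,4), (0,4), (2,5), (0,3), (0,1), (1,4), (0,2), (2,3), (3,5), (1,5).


Cycle rank (nullity) = |E| - r(M) = |E| - (|V| - c).
|E| = 10, |V| = 6, c = 1.
Nullity = 10 - (6 - 1) = 10 - 5 = 5.

5


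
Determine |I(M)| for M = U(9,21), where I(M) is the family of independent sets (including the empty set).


Independent sets of U(9,21) are all subsets of size <= 9.
Count = (21 choose 0) + (21 choose 1) + (21 choose 2) + (21 choose 3) + (21 choose 4) + (21 choose 5) + (21 choose 6) + (21 choose 7) + (21 choose 8) + (21 choose 9)
     = 1 + 21 + 210 + 1330 + 5985 + 20349 + 54264 + 116280 + 203490 + 293930
     = 695860.

695860


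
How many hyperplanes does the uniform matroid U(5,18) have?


Hyperplanes of U(5,18) are flats of rank 4.
In a uniform matroid, these are exactly the (4)-element subsets.
Count = (18 choose 4) = 3060.

3060


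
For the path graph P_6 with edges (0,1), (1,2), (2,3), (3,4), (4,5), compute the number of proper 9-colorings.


P(P_6, k) = k * (k-1)^(5).
P(9) = 9 * 8^5 = 9 * 32768 = 294912.

294912


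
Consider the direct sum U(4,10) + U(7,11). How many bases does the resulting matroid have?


Bases of a direct sum M1 + M2: |B| = |B(M1)| * |B(M2)|.
|B(U(4,10))| = C(10,4) = 210.
|B(U(7,11))| = C(11,7) = 330.
Total bases = 210 * 330 = 69300.

69300


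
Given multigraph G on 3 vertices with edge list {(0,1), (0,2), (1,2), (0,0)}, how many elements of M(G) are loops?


In a graphic matroid, a loop is a self-loop edge (u,u) with rank 0.
Examining all 4 edges for self-loops...
Self-loops found: (0,0)
Number of loops = 1.

1


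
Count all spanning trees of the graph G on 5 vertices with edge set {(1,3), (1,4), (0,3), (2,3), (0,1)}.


By Kirchhoff's matrix tree theorem, the number of spanning trees equals
the determinant of any cofactor of the Laplacian matrix L.
G has 5 vertices and 5 edges.
Computing the (4 x 4) cofactor determinant gives 3.

3


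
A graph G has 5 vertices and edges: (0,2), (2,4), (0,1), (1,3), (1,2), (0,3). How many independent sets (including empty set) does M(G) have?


An independent set in a graphic matroid is an acyclic edge subset.
G has 5 vertices and 6 edges.
Enumerate all 2^6 = 64 subsets, checking for acyclicity.
Total independent sets = 48.

48


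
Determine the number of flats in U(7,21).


Flats of U(7,21): every subset of size < 7 is a flat, plus E itself.
Count = C(21,0) + C(21,1) + C(21,2) + C(21,3) + C(21,4) + C(21,5) + C(21,6) + 1
     = 1 + 21 + 210 + 1330 + 5985 + 20349 + 54264 + 1
     = 82161.

82161


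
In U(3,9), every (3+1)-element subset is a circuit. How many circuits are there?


In U(3,9), circuits are the (4)-element subsets.
Any set of 4 elements is dependent, and removing any one element gives
an independent set of size 3, so it is a minimal dependent set.
Number of circuits = C(9,4) = (9 * 8 * 7 * 6) / (1 * 2 * 3 * 4) = 126.

126


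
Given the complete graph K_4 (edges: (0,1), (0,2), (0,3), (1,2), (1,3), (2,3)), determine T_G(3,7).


T(K_4; x,y) = x^3 + 3x^2 + 4xy + 2x + y^3 + 3y^2 + 2y.
Substituting x=3, y=7:
= 27 + 27 + 84 + 6 + 343 + 147 + 14
= 648.

648


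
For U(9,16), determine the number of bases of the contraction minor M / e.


Contracting e from U(9,16) gives U(8,15).
Bases of U(8,15) = C(15,8) = 6435.

6435


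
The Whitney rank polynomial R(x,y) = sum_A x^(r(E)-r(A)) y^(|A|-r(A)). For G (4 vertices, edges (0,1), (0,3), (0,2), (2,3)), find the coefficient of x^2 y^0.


R(x,y) = sum over A in 2^E of x^(r(E)-r(A)) * y^(|A|-r(A)).
G has 4 vertices, 4 edges. r(E) = 3.
Enumerate all 2^4 = 16 subsets.
Count subsets with r(E)-r(A)=2 and |A|-r(A)=0: 4.

4


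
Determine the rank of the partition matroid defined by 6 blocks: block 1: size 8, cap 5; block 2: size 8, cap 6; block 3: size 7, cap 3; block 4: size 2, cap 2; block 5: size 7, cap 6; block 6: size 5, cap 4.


Rank of a partition matroid = sum of min(|Si|, ci) for each block.
= min(8,5) + min(8,6) + min(7,3) + min(2,2) + min(7,6) + min(5,4)
= 5 + 6 + 3 + 2 + 6 + 4
= 26.

26
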